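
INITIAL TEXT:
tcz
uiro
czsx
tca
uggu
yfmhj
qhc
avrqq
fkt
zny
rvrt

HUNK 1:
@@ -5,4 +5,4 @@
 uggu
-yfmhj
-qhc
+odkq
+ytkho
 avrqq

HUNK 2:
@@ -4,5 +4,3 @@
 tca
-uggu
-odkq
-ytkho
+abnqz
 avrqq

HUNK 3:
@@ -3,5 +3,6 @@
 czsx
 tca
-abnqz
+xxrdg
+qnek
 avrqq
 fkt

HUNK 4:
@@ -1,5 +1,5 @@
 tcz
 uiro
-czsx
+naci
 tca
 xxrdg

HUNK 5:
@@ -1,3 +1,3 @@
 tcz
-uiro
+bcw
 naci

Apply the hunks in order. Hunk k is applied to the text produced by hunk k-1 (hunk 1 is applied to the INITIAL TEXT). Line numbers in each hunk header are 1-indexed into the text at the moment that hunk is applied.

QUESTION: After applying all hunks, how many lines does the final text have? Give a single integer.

Hunk 1: at line 5 remove [yfmhj,qhc] add [odkq,ytkho] -> 11 lines: tcz uiro czsx tca uggu odkq ytkho avrqq fkt zny rvrt
Hunk 2: at line 4 remove [uggu,odkq,ytkho] add [abnqz] -> 9 lines: tcz uiro czsx tca abnqz avrqq fkt zny rvrt
Hunk 3: at line 3 remove [abnqz] add [xxrdg,qnek] -> 10 lines: tcz uiro czsx tca xxrdg qnek avrqq fkt zny rvrt
Hunk 4: at line 1 remove [czsx] add [naci] -> 10 lines: tcz uiro naci tca xxrdg qnek avrqq fkt zny rvrt
Hunk 5: at line 1 remove [uiro] add [bcw] -> 10 lines: tcz bcw naci tca xxrdg qnek avrqq fkt zny rvrt
Final line count: 10

Answer: 10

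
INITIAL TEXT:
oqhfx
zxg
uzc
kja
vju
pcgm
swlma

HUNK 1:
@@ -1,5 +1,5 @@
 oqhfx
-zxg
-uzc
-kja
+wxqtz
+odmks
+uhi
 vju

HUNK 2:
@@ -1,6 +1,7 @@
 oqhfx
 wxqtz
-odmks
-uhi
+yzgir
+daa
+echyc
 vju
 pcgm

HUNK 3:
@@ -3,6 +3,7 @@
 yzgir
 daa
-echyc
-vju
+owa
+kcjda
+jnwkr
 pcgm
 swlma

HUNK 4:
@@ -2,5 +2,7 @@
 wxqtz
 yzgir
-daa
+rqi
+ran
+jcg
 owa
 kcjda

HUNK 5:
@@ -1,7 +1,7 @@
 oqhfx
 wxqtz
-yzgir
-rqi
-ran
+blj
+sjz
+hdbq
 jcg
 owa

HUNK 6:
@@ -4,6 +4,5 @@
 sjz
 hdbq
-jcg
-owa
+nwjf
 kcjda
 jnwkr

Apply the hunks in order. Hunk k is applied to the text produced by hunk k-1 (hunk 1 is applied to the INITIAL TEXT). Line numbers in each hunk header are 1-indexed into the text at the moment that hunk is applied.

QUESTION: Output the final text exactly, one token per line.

Answer: oqhfx
wxqtz
blj
sjz
hdbq
nwjf
kcjda
jnwkr
pcgm
swlma

Derivation:
Hunk 1: at line 1 remove [zxg,uzc,kja] add [wxqtz,odmks,uhi] -> 7 lines: oqhfx wxqtz odmks uhi vju pcgm swlma
Hunk 2: at line 1 remove [odmks,uhi] add [yzgir,daa,echyc] -> 8 lines: oqhfx wxqtz yzgir daa echyc vju pcgm swlma
Hunk 3: at line 3 remove [echyc,vju] add [owa,kcjda,jnwkr] -> 9 lines: oqhfx wxqtz yzgir daa owa kcjda jnwkr pcgm swlma
Hunk 4: at line 2 remove [daa] add [rqi,ran,jcg] -> 11 lines: oqhfx wxqtz yzgir rqi ran jcg owa kcjda jnwkr pcgm swlma
Hunk 5: at line 1 remove [yzgir,rqi,ran] add [blj,sjz,hdbq] -> 11 lines: oqhfx wxqtz blj sjz hdbq jcg owa kcjda jnwkr pcgm swlma
Hunk 6: at line 4 remove [jcg,owa] add [nwjf] -> 10 lines: oqhfx wxqtz blj sjz hdbq nwjf kcjda jnwkr pcgm swlma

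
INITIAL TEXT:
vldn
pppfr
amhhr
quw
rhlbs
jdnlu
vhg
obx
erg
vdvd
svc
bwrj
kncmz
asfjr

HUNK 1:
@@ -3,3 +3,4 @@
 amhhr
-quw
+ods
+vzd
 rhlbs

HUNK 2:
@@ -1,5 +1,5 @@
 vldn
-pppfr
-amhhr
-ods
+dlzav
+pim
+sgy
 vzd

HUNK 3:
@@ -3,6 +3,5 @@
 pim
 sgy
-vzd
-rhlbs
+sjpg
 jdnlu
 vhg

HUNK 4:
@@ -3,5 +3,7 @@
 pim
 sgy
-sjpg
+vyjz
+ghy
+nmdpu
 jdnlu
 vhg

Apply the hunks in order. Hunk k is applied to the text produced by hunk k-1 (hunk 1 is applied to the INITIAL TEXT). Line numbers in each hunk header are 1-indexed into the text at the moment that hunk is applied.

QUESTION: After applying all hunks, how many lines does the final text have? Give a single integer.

Answer: 16

Derivation:
Hunk 1: at line 3 remove [quw] add [ods,vzd] -> 15 lines: vldn pppfr amhhr ods vzd rhlbs jdnlu vhg obx erg vdvd svc bwrj kncmz asfjr
Hunk 2: at line 1 remove [pppfr,amhhr,ods] add [dlzav,pim,sgy] -> 15 lines: vldn dlzav pim sgy vzd rhlbs jdnlu vhg obx erg vdvd svc bwrj kncmz asfjr
Hunk 3: at line 3 remove [vzd,rhlbs] add [sjpg] -> 14 lines: vldn dlzav pim sgy sjpg jdnlu vhg obx erg vdvd svc bwrj kncmz asfjr
Hunk 4: at line 3 remove [sjpg] add [vyjz,ghy,nmdpu] -> 16 lines: vldn dlzav pim sgy vyjz ghy nmdpu jdnlu vhg obx erg vdvd svc bwrj kncmz asfjr
Final line count: 16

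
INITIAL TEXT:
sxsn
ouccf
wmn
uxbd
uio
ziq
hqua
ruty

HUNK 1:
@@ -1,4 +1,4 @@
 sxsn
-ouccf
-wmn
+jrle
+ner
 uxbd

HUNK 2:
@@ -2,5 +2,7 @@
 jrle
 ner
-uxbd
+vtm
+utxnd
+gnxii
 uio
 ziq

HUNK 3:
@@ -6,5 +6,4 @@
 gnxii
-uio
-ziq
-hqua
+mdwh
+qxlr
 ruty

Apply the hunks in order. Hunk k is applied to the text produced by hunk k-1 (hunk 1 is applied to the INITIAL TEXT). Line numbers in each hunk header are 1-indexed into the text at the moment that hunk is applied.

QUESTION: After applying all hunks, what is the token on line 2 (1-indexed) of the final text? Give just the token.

Hunk 1: at line 1 remove [ouccf,wmn] add [jrle,ner] -> 8 lines: sxsn jrle ner uxbd uio ziq hqua ruty
Hunk 2: at line 2 remove [uxbd] add [vtm,utxnd,gnxii] -> 10 lines: sxsn jrle ner vtm utxnd gnxii uio ziq hqua ruty
Hunk 3: at line 6 remove [uio,ziq,hqua] add [mdwh,qxlr] -> 9 lines: sxsn jrle ner vtm utxnd gnxii mdwh qxlr ruty
Final line 2: jrle

Answer: jrle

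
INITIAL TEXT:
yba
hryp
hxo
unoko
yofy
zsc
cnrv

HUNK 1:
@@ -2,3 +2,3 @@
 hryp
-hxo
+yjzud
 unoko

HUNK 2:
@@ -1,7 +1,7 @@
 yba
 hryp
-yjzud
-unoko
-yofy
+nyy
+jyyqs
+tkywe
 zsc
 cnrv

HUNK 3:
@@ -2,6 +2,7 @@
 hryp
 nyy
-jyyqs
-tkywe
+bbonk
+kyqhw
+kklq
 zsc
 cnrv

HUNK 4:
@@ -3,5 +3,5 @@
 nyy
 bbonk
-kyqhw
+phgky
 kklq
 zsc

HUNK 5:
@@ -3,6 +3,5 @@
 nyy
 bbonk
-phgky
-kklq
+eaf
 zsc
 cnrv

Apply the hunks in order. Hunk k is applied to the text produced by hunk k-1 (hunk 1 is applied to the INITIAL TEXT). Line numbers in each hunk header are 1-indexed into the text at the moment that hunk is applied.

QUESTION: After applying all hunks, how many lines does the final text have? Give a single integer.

Answer: 7

Derivation:
Hunk 1: at line 2 remove [hxo] add [yjzud] -> 7 lines: yba hryp yjzud unoko yofy zsc cnrv
Hunk 2: at line 1 remove [yjzud,unoko,yofy] add [nyy,jyyqs,tkywe] -> 7 lines: yba hryp nyy jyyqs tkywe zsc cnrv
Hunk 3: at line 2 remove [jyyqs,tkywe] add [bbonk,kyqhw,kklq] -> 8 lines: yba hryp nyy bbonk kyqhw kklq zsc cnrv
Hunk 4: at line 3 remove [kyqhw] add [phgky] -> 8 lines: yba hryp nyy bbonk phgky kklq zsc cnrv
Hunk 5: at line 3 remove [phgky,kklq] add [eaf] -> 7 lines: yba hryp nyy bbonk eaf zsc cnrv
Final line count: 7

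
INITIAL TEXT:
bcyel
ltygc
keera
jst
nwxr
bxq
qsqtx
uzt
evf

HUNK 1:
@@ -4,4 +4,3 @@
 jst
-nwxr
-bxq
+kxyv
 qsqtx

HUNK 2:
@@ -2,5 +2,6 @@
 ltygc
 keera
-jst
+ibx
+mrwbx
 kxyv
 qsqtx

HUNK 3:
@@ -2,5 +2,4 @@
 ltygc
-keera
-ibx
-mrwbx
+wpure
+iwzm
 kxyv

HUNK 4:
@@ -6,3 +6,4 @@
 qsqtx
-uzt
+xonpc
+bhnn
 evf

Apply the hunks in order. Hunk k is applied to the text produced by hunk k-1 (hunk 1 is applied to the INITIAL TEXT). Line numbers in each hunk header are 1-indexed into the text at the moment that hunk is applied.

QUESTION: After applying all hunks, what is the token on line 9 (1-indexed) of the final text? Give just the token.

Hunk 1: at line 4 remove [nwxr,bxq] add [kxyv] -> 8 lines: bcyel ltygc keera jst kxyv qsqtx uzt evf
Hunk 2: at line 2 remove [jst] add [ibx,mrwbx] -> 9 lines: bcyel ltygc keera ibx mrwbx kxyv qsqtx uzt evf
Hunk 3: at line 2 remove [keera,ibx,mrwbx] add [wpure,iwzm] -> 8 lines: bcyel ltygc wpure iwzm kxyv qsqtx uzt evf
Hunk 4: at line 6 remove [uzt] add [xonpc,bhnn] -> 9 lines: bcyel ltygc wpure iwzm kxyv qsqtx xonpc bhnn evf
Final line 9: evf

Answer: evf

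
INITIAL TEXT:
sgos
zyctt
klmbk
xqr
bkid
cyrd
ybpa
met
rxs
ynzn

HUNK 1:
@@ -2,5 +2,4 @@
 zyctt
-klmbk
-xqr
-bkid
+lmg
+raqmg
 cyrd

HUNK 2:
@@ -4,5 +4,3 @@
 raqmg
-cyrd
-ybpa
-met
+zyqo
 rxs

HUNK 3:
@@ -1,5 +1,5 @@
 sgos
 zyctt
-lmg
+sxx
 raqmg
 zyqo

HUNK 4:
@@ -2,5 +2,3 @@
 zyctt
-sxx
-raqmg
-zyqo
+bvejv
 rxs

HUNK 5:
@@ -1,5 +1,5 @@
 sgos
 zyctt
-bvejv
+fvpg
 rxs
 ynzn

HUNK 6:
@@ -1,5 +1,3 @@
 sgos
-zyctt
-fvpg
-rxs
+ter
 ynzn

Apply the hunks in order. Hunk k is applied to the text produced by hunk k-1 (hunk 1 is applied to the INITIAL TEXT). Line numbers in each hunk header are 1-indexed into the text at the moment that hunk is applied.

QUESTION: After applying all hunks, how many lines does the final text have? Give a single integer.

Hunk 1: at line 2 remove [klmbk,xqr,bkid] add [lmg,raqmg] -> 9 lines: sgos zyctt lmg raqmg cyrd ybpa met rxs ynzn
Hunk 2: at line 4 remove [cyrd,ybpa,met] add [zyqo] -> 7 lines: sgos zyctt lmg raqmg zyqo rxs ynzn
Hunk 3: at line 1 remove [lmg] add [sxx] -> 7 lines: sgos zyctt sxx raqmg zyqo rxs ynzn
Hunk 4: at line 2 remove [sxx,raqmg,zyqo] add [bvejv] -> 5 lines: sgos zyctt bvejv rxs ynzn
Hunk 5: at line 1 remove [bvejv] add [fvpg] -> 5 lines: sgos zyctt fvpg rxs ynzn
Hunk 6: at line 1 remove [zyctt,fvpg,rxs] add [ter] -> 3 lines: sgos ter ynzn
Final line count: 3

Answer: 3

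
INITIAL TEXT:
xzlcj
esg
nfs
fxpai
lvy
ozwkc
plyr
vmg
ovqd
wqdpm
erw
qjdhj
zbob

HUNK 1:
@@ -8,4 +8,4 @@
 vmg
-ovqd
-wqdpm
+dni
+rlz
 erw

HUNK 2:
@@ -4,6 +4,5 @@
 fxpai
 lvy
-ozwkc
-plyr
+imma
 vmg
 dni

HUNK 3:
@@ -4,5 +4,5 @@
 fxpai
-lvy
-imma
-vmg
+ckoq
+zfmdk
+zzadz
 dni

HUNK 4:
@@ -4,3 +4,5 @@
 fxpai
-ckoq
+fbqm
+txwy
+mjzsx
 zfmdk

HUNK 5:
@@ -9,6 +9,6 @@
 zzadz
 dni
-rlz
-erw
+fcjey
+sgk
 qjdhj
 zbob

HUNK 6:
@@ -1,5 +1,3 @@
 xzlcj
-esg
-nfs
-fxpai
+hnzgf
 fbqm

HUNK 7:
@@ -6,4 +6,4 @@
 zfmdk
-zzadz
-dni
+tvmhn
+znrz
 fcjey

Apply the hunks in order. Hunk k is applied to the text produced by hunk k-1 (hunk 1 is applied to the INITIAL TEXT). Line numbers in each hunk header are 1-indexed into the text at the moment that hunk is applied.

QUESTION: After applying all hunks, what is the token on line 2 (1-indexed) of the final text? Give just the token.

Answer: hnzgf

Derivation:
Hunk 1: at line 8 remove [ovqd,wqdpm] add [dni,rlz] -> 13 lines: xzlcj esg nfs fxpai lvy ozwkc plyr vmg dni rlz erw qjdhj zbob
Hunk 2: at line 4 remove [ozwkc,plyr] add [imma] -> 12 lines: xzlcj esg nfs fxpai lvy imma vmg dni rlz erw qjdhj zbob
Hunk 3: at line 4 remove [lvy,imma,vmg] add [ckoq,zfmdk,zzadz] -> 12 lines: xzlcj esg nfs fxpai ckoq zfmdk zzadz dni rlz erw qjdhj zbob
Hunk 4: at line 4 remove [ckoq] add [fbqm,txwy,mjzsx] -> 14 lines: xzlcj esg nfs fxpai fbqm txwy mjzsx zfmdk zzadz dni rlz erw qjdhj zbob
Hunk 5: at line 9 remove [rlz,erw] add [fcjey,sgk] -> 14 lines: xzlcj esg nfs fxpai fbqm txwy mjzsx zfmdk zzadz dni fcjey sgk qjdhj zbob
Hunk 6: at line 1 remove [esg,nfs,fxpai] add [hnzgf] -> 12 lines: xzlcj hnzgf fbqm txwy mjzsx zfmdk zzadz dni fcjey sgk qjdhj zbob
Hunk 7: at line 6 remove [zzadz,dni] add [tvmhn,znrz] -> 12 lines: xzlcj hnzgf fbqm txwy mjzsx zfmdk tvmhn znrz fcjey sgk qjdhj zbob
Final line 2: hnzgf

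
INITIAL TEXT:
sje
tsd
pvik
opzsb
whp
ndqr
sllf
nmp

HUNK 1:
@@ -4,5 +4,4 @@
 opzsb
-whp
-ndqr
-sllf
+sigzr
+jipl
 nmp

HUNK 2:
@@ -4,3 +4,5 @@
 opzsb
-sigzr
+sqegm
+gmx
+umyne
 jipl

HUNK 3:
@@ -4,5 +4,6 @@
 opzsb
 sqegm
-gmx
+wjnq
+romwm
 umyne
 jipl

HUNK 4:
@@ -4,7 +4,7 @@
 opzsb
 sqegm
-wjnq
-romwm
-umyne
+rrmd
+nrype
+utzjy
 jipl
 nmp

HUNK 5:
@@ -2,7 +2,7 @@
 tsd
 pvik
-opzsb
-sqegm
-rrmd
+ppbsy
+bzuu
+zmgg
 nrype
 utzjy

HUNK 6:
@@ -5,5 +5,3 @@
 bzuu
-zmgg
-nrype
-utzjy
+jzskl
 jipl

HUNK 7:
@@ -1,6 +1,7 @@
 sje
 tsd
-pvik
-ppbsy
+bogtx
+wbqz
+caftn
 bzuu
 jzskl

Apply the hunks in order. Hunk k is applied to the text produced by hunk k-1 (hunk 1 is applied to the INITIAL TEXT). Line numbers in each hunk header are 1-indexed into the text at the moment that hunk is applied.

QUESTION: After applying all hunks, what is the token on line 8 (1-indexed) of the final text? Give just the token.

Answer: jipl

Derivation:
Hunk 1: at line 4 remove [whp,ndqr,sllf] add [sigzr,jipl] -> 7 lines: sje tsd pvik opzsb sigzr jipl nmp
Hunk 2: at line 4 remove [sigzr] add [sqegm,gmx,umyne] -> 9 lines: sje tsd pvik opzsb sqegm gmx umyne jipl nmp
Hunk 3: at line 4 remove [gmx] add [wjnq,romwm] -> 10 lines: sje tsd pvik opzsb sqegm wjnq romwm umyne jipl nmp
Hunk 4: at line 4 remove [wjnq,romwm,umyne] add [rrmd,nrype,utzjy] -> 10 lines: sje tsd pvik opzsb sqegm rrmd nrype utzjy jipl nmp
Hunk 5: at line 2 remove [opzsb,sqegm,rrmd] add [ppbsy,bzuu,zmgg] -> 10 lines: sje tsd pvik ppbsy bzuu zmgg nrype utzjy jipl nmp
Hunk 6: at line 5 remove [zmgg,nrype,utzjy] add [jzskl] -> 8 lines: sje tsd pvik ppbsy bzuu jzskl jipl nmp
Hunk 7: at line 1 remove [pvik,ppbsy] add [bogtx,wbqz,caftn] -> 9 lines: sje tsd bogtx wbqz caftn bzuu jzskl jipl nmp
Final line 8: jipl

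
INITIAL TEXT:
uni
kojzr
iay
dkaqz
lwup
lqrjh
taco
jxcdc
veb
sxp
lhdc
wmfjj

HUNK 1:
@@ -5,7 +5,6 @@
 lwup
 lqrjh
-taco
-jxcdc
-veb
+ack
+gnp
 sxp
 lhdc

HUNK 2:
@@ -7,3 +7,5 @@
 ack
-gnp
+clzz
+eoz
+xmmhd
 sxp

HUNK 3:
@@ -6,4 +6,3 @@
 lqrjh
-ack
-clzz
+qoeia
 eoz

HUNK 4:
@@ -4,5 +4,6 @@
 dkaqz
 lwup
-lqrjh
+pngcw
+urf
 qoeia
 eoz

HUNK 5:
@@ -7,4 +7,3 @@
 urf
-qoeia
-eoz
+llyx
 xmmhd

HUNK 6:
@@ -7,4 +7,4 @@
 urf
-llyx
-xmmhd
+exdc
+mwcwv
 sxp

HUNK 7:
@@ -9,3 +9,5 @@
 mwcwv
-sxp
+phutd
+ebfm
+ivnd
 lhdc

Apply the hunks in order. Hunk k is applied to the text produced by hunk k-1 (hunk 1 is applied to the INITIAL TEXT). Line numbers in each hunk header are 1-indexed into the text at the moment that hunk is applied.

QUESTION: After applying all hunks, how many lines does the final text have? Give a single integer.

Answer: 14

Derivation:
Hunk 1: at line 5 remove [taco,jxcdc,veb] add [ack,gnp] -> 11 lines: uni kojzr iay dkaqz lwup lqrjh ack gnp sxp lhdc wmfjj
Hunk 2: at line 7 remove [gnp] add [clzz,eoz,xmmhd] -> 13 lines: uni kojzr iay dkaqz lwup lqrjh ack clzz eoz xmmhd sxp lhdc wmfjj
Hunk 3: at line 6 remove [ack,clzz] add [qoeia] -> 12 lines: uni kojzr iay dkaqz lwup lqrjh qoeia eoz xmmhd sxp lhdc wmfjj
Hunk 4: at line 4 remove [lqrjh] add [pngcw,urf] -> 13 lines: uni kojzr iay dkaqz lwup pngcw urf qoeia eoz xmmhd sxp lhdc wmfjj
Hunk 5: at line 7 remove [qoeia,eoz] add [llyx] -> 12 lines: uni kojzr iay dkaqz lwup pngcw urf llyx xmmhd sxp lhdc wmfjj
Hunk 6: at line 7 remove [llyx,xmmhd] add [exdc,mwcwv] -> 12 lines: uni kojzr iay dkaqz lwup pngcw urf exdc mwcwv sxp lhdc wmfjj
Hunk 7: at line 9 remove [sxp] add [phutd,ebfm,ivnd] -> 14 lines: uni kojzr iay dkaqz lwup pngcw urf exdc mwcwv phutd ebfm ivnd lhdc wmfjj
Final line count: 14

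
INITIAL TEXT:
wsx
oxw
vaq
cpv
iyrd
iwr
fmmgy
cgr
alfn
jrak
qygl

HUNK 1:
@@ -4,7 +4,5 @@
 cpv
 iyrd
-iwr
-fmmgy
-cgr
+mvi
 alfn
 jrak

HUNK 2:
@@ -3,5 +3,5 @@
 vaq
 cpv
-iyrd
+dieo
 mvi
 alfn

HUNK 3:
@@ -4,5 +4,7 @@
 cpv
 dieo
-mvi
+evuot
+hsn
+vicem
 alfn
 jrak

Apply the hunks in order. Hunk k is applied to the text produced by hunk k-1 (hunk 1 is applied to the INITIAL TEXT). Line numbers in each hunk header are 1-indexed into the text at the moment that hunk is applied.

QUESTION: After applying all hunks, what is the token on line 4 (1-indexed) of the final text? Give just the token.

Hunk 1: at line 4 remove [iwr,fmmgy,cgr] add [mvi] -> 9 lines: wsx oxw vaq cpv iyrd mvi alfn jrak qygl
Hunk 2: at line 3 remove [iyrd] add [dieo] -> 9 lines: wsx oxw vaq cpv dieo mvi alfn jrak qygl
Hunk 3: at line 4 remove [mvi] add [evuot,hsn,vicem] -> 11 lines: wsx oxw vaq cpv dieo evuot hsn vicem alfn jrak qygl
Final line 4: cpv

Answer: cpv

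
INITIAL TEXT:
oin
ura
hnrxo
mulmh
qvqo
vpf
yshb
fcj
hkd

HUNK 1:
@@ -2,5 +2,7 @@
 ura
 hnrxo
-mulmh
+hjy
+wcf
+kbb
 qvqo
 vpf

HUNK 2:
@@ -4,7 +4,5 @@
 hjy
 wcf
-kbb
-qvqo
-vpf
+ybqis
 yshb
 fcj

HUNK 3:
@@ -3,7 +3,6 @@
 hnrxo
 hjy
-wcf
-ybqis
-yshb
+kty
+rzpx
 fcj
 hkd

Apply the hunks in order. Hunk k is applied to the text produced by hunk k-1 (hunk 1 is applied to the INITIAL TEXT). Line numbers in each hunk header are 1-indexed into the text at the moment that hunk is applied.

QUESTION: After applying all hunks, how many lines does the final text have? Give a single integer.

Hunk 1: at line 2 remove [mulmh] add [hjy,wcf,kbb] -> 11 lines: oin ura hnrxo hjy wcf kbb qvqo vpf yshb fcj hkd
Hunk 2: at line 4 remove [kbb,qvqo,vpf] add [ybqis] -> 9 lines: oin ura hnrxo hjy wcf ybqis yshb fcj hkd
Hunk 3: at line 3 remove [wcf,ybqis,yshb] add [kty,rzpx] -> 8 lines: oin ura hnrxo hjy kty rzpx fcj hkd
Final line count: 8

Answer: 8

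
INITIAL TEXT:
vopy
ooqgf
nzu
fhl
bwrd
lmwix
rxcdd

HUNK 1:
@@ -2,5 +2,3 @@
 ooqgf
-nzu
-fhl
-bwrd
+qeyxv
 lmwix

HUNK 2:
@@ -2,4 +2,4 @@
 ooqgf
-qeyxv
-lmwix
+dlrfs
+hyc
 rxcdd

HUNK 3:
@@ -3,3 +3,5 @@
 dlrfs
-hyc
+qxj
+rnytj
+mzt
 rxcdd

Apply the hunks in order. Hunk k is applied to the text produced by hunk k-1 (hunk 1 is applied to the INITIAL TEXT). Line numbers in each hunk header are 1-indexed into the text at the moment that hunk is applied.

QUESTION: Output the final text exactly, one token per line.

Hunk 1: at line 2 remove [nzu,fhl,bwrd] add [qeyxv] -> 5 lines: vopy ooqgf qeyxv lmwix rxcdd
Hunk 2: at line 2 remove [qeyxv,lmwix] add [dlrfs,hyc] -> 5 lines: vopy ooqgf dlrfs hyc rxcdd
Hunk 3: at line 3 remove [hyc] add [qxj,rnytj,mzt] -> 7 lines: vopy ooqgf dlrfs qxj rnytj mzt rxcdd

Answer: vopy
ooqgf
dlrfs
qxj
rnytj
mzt
rxcdd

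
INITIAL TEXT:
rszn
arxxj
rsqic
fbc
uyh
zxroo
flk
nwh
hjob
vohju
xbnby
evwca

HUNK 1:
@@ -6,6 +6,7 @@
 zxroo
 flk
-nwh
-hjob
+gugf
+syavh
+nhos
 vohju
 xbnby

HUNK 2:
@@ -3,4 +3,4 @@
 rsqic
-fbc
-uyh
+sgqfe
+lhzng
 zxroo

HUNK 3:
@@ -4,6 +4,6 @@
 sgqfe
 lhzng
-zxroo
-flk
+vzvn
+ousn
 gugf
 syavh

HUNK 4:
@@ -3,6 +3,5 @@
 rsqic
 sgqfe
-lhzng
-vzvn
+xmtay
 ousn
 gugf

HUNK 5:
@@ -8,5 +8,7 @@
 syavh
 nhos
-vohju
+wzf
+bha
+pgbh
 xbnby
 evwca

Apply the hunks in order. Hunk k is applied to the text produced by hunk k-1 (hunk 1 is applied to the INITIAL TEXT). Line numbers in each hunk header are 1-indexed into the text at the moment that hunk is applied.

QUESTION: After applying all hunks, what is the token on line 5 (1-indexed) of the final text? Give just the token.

Hunk 1: at line 6 remove [nwh,hjob] add [gugf,syavh,nhos] -> 13 lines: rszn arxxj rsqic fbc uyh zxroo flk gugf syavh nhos vohju xbnby evwca
Hunk 2: at line 3 remove [fbc,uyh] add [sgqfe,lhzng] -> 13 lines: rszn arxxj rsqic sgqfe lhzng zxroo flk gugf syavh nhos vohju xbnby evwca
Hunk 3: at line 4 remove [zxroo,flk] add [vzvn,ousn] -> 13 lines: rszn arxxj rsqic sgqfe lhzng vzvn ousn gugf syavh nhos vohju xbnby evwca
Hunk 4: at line 3 remove [lhzng,vzvn] add [xmtay] -> 12 lines: rszn arxxj rsqic sgqfe xmtay ousn gugf syavh nhos vohju xbnby evwca
Hunk 5: at line 8 remove [vohju] add [wzf,bha,pgbh] -> 14 lines: rszn arxxj rsqic sgqfe xmtay ousn gugf syavh nhos wzf bha pgbh xbnby evwca
Final line 5: xmtay

Answer: xmtay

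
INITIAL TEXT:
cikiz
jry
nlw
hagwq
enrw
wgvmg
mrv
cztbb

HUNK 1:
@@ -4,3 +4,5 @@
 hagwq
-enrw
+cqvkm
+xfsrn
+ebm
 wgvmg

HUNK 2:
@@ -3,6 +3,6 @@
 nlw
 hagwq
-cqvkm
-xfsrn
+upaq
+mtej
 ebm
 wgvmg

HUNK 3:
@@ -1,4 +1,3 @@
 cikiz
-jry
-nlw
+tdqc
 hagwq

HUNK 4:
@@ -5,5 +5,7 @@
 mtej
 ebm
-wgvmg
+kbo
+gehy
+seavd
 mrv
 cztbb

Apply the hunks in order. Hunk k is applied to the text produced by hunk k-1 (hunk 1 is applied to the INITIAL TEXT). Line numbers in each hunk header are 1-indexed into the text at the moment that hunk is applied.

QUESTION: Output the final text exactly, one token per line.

Answer: cikiz
tdqc
hagwq
upaq
mtej
ebm
kbo
gehy
seavd
mrv
cztbb

Derivation:
Hunk 1: at line 4 remove [enrw] add [cqvkm,xfsrn,ebm] -> 10 lines: cikiz jry nlw hagwq cqvkm xfsrn ebm wgvmg mrv cztbb
Hunk 2: at line 3 remove [cqvkm,xfsrn] add [upaq,mtej] -> 10 lines: cikiz jry nlw hagwq upaq mtej ebm wgvmg mrv cztbb
Hunk 3: at line 1 remove [jry,nlw] add [tdqc] -> 9 lines: cikiz tdqc hagwq upaq mtej ebm wgvmg mrv cztbb
Hunk 4: at line 5 remove [wgvmg] add [kbo,gehy,seavd] -> 11 lines: cikiz tdqc hagwq upaq mtej ebm kbo gehy seavd mrv cztbb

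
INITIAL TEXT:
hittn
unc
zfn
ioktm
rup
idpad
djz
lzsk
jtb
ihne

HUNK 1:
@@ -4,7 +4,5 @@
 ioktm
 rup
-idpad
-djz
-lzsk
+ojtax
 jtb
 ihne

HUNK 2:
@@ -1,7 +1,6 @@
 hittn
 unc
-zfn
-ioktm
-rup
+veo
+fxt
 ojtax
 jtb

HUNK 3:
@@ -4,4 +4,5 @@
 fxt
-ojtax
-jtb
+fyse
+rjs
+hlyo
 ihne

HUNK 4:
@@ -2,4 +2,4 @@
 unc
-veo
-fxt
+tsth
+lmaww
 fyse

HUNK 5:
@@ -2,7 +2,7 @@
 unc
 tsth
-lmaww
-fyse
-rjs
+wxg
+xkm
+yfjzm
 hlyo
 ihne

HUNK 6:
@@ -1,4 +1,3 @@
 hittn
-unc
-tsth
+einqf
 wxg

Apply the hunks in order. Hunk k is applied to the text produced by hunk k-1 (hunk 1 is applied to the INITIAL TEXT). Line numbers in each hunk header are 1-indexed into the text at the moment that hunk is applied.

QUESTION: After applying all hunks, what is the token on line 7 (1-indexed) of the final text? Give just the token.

Answer: ihne

Derivation:
Hunk 1: at line 4 remove [idpad,djz,lzsk] add [ojtax] -> 8 lines: hittn unc zfn ioktm rup ojtax jtb ihne
Hunk 2: at line 1 remove [zfn,ioktm,rup] add [veo,fxt] -> 7 lines: hittn unc veo fxt ojtax jtb ihne
Hunk 3: at line 4 remove [ojtax,jtb] add [fyse,rjs,hlyo] -> 8 lines: hittn unc veo fxt fyse rjs hlyo ihne
Hunk 4: at line 2 remove [veo,fxt] add [tsth,lmaww] -> 8 lines: hittn unc tsth lmaww fyse rjs hlyo ihne
Hunk 5: at line 2 remove [lmaww,fyse,rjs] add [wxg,xkm,yfjzm] -> 8 lines: hittn unc tsth wxg xkm yfjzm hlyo ihne
Hunk 6: at line 1 remove [unc,tsth] add [einqf] -> 7 lines: hittn einqf wxg xkm yfjzm hlyo ihne
Final line 7: ihne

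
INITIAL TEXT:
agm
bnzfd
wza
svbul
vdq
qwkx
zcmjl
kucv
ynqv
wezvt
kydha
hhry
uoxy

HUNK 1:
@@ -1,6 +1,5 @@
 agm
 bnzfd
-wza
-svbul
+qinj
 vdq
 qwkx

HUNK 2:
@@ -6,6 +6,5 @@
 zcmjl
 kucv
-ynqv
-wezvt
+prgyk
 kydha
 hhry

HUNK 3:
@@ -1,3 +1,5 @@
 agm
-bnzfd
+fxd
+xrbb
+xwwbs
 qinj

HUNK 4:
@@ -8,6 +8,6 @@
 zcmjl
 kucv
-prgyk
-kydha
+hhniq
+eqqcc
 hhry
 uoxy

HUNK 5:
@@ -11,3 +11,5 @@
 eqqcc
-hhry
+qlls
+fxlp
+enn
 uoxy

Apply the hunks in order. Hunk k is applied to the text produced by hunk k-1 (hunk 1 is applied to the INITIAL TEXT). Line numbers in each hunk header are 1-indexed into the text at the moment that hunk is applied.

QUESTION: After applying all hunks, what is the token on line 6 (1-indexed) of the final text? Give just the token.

Hunk 1: at line 1 remove [wza,svbul] add [qinj] -> 12 lines: agm bnzfd qinj vdq qwkx zcmjl kucv ynqv wezvt kydha hhry uoxy
Hunk 2: at line 6 remove [ynqv,wezvt] add [prgyk] -> 11 lines: agm bnzfd qinj vdq qwkx zcmjl kucv prgyk kydha hhry uoxy
Hunk 3: at line 1 remove [bnzfd] add [fxd,xrbb,xwwbs] -> 13 lines: agm fxd xrbb xwwbs qinj vdq qwkx zcmjl kucv prgyk kydha hhry uoxy
Hunk 4: at line 8 remove [prgyk,kydha] add [hhniq,eqqcc] -> 13 lines: agm fxd xrbb xwwbs qinj vdq qwkx zcmjl kucv hhniq eqqcc hhry uoxy
Hunk 5: at line 11 remove [hhry] add [qlls,fxlp,enn] -> 15 lines: agm fxd xrbb xwwbs qinj vdq qwkx zcmjl kucv hhniq eqqcc qlls fxlp enn uoxy
Final line 6: vdq

Answer: vdq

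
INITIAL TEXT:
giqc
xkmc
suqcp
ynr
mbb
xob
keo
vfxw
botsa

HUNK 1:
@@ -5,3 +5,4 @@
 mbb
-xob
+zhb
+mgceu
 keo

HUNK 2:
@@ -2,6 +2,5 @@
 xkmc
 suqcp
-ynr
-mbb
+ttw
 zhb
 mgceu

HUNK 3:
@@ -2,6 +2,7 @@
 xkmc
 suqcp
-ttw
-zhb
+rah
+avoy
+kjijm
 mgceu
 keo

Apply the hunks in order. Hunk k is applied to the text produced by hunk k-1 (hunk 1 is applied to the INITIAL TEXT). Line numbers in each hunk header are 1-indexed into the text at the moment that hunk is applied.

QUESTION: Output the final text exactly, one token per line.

Answer: giqc
xkmc
suqcp
rah
avoy
kjijm
mgceu
keo
vfxw
botsa

Derivation:
Hunk 1: at line 5 remove [xob] add [zhb,mgceu] -> 10 lines: giqc xkmc suqcp ynr mbb zhb mgceu keo vfxw botsa
Hunk 2: at line 2 remove [ynr,mbb] add [ttw] -> 9 lines: giqc xkmc suqcp ttw zhb mgceu keo vfxw botsa
Hunk 3: at line 2 remove [ttw,zhb] add [rah,avoy,kjijm] -> 10 lines: giqc xkmc suqcp rah avoy kjijm mgceu keo vfxw botsa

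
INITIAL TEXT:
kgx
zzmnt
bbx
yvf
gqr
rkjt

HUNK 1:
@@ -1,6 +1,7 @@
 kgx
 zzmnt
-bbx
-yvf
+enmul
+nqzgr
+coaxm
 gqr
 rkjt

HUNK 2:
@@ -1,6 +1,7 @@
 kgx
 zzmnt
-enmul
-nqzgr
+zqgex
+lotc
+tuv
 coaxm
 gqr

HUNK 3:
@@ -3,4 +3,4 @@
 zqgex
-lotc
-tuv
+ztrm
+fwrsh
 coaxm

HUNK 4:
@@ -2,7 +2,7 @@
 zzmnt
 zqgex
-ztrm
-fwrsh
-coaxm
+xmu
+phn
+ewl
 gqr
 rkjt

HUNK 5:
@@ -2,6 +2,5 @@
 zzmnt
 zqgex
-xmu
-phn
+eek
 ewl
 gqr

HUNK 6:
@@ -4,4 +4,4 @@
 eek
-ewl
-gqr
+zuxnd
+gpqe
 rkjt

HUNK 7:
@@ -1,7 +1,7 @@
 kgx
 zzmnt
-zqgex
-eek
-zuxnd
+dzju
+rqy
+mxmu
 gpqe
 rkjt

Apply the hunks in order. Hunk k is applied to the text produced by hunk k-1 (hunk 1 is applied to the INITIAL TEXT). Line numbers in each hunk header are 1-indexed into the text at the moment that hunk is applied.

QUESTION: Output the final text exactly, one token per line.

Answer: kgx
zzmnt
dzju
rqy
mxmu
gpqe
rkjt

Derivation:
Hunk 1: at line 1 remove [bbx,yvf] add [enmul,nqzgr,coaxm] -> 7 lines: kgx zzmnt enmul nqzgr coaxm gqr rkjt
Hunk 2: at line 1 remove [enmul,nqzgr] add [zqgex,lotc,tuv] -> 8 lines: kgx zzmnt zqgex lotc tuv coaxm gqr rkjt
Hunk 3: at line 3 remove [lotc,tuv] add [ztrm,fwrsh] -> 8 lines: kgx zzmnt zqgex ztrm fwrsh coaxm gqr rkjt
Hunk 4: at line 2 remove [ztrm,fwrsh,coaxm] add [xmu,phn,ewl] -> 8 lines: kgx zzmnt zqgex xmu phn ewl gqr rkjt
Hunk 5: at line 2 remove [xmu,phn] add [eek] -> 7 lines: kgx zzmnt zqgex eek ewl gqr rkjt
Hunk 6: at line 4 remove [ewl,gqr] add [zuxnd,gpqe] -> 7 lines: kgx zzmnt zqgex eek zuxnd gpqe rkjt
Hunk 7: at line 1 remove [zqgex,eek,zuxnd] add [dzju,rqy,mxmu] -> 7 lines: kgx zzmnt dzju rqy mxmu gpqe rkjt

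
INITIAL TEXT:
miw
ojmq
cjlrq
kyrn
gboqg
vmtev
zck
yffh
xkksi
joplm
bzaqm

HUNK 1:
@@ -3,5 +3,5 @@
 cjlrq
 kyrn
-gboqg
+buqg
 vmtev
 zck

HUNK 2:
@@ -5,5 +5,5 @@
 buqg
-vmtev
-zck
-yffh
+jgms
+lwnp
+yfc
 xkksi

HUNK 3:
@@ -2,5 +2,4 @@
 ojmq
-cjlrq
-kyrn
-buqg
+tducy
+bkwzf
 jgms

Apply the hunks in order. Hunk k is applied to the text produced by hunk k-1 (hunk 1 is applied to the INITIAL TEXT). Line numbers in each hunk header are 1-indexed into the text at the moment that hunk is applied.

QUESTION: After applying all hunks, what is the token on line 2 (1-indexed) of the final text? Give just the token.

Answer: ojmq

Derivation:
Hunk 1: at line 3 remove [gboqg] add [buqg] -> 11 lines: miw ojmq cjlrq kyrn buqg vmtev zck yffh xkksi joplm bzaqm
Hunk 2: at line 5 remove [vmtev,zck,yffh] add [jgms,lwnp,yfc] -> 11 lines: miw ojmq cjlrq kyrn buqg jgms lwnp yfc xkksi joplm bzaqm
Hunk 3: at line 2 remove [cjlrq,kyrn,buqg] add [tducy,bkwzf] -> 10 lines: miw ojmq tducy bkwzf jgms lwnp yfc xkksi joplm bzaqm
Final line 2: ojmq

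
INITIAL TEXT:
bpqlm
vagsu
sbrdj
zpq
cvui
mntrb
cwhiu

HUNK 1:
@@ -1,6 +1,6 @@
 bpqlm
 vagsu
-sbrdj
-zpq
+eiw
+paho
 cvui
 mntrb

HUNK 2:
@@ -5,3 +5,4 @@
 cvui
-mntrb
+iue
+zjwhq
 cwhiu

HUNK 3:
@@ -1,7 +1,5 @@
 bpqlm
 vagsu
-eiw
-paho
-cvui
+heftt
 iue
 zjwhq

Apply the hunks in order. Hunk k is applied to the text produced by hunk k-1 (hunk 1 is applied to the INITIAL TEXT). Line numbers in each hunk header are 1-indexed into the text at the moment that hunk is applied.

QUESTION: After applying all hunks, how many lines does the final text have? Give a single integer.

Hunk 1: at line 1 remove [sbrdj,zpq] add [eiw,paho] -> 7 lines: bpqlm vagsu eiw paho cvui mntrb cwhiu
Hunk 2: at line 5 remove [mntrb] add [iue,zjwhq] -> 8 lines: bpqlm vagsu eiw paho cvui iue zjwhq cwhiu
Hunk 3: at line 1 remove [eiw,paho,cvui] add [heftt] -> 6 lines: bpqlm vagsu heftt iue zjwhq cwhiu
Final line count: 6

Answer: 6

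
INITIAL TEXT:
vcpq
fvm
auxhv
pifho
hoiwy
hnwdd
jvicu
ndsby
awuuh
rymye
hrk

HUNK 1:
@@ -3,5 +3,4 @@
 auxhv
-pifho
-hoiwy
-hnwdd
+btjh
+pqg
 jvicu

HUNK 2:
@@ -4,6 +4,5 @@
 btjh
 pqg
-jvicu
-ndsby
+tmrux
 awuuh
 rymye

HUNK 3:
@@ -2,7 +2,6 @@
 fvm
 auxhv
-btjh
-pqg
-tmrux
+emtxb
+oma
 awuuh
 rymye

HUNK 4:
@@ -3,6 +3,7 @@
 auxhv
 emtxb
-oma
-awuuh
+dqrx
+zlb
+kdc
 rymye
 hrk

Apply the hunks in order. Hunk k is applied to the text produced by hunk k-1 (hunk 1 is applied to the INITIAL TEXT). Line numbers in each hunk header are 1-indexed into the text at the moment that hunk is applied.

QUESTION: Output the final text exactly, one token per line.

Answer: vcpq
fvm
auxhv
emtxb
dqrx
zlb
kdc
rymye
hrk

Derivation:
Hunk 1: at line 3 remove [pifho,hoiwy,hnwdd] add [btjh,pqg] -> 10 lines: vcpq fvm auxhv btjh pqg jvicu ndsby awuuh rymye hrk
Hunk 2: at line 4 remove [jvicu,ndsby] add [tmrux] -> 9 lines: vcpq fvm auxhv btjh pqg tmrux awuuh rymye hrk
Hunk 3: at line 2 remove [btjh,pqg,tmrux] add [emtxb,oma] -> 8 lines: vcpq fvm auxhv emtxb oma awuuh rymye hrk
Hunk 4: at line 3 remove [oma,awuuh] add [dqrx,zlb,kdc] -> 9 lines: vcpq fvm auxhv emtxb dqrx zlb kdc rymye hrk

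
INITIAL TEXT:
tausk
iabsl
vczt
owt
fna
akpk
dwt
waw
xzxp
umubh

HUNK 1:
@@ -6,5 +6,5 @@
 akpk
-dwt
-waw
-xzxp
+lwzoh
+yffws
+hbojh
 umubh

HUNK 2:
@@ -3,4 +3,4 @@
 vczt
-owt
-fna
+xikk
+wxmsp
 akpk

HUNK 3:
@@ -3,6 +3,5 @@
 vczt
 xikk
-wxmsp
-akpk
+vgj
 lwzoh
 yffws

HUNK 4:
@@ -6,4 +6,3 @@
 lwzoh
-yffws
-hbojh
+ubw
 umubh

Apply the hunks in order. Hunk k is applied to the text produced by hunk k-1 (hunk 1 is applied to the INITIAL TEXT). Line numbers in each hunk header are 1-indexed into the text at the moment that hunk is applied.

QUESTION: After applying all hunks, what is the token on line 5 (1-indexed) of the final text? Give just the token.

Hunk 1: at line 6 remove [dwt,waw,xzxp] add [lwzoh,yffws,hbojh] -> 10 lines: tausk iabsl vczt owt fna akpk lwzoh yffws hbojh umubh
Hunk 2: at line 3 remove [owt,fna] add [xikk,wxmsp] -> 10 lines: tausk iabsl vczt xikk wxmsp akpk lwzoh yffws hbojh umubh
Hunk 3: at line 3 remove [wxmsp,akpk] add [vgj] -> 9 lines: tausk iabsl vczt xikk vgj lwzoh yffws hbojh umubh
Hunk 4: at line 6 remove [yffws,hbojh] add [ubw] -> 8 lines: tausk iabsl vczt xikk vgj lwzoh ubw umubh
Final line 5: vgj

Answer: vgj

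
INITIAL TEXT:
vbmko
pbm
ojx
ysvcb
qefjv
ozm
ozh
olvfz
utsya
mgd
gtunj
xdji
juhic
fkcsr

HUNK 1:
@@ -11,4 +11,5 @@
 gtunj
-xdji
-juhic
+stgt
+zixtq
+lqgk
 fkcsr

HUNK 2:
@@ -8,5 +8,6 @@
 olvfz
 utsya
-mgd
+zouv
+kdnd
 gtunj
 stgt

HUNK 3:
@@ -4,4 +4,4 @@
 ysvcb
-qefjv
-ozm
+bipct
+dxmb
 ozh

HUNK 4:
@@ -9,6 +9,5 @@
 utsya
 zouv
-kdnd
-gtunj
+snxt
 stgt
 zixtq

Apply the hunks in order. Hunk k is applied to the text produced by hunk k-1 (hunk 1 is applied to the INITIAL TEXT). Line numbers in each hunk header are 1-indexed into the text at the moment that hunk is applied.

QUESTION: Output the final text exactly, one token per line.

Answer: vbmko
pbm
ojx
ysvcb
bipct
dxmb
ozh
olvfz
utsya
zouv
snxt
stgt
zixtq
lqgk
fkcsr

Derivation:
Hunk 1: at line 11 remove [xdji,juhic] add [stgt,zixtq,lqgk] -> 15 lines: vbmko pbm ojx ysvcb qefjv ozm ozh olvfz utsya mgd gtunj stgt zixtq lqgk fkcsr
Hunk 2: at line 8 remove [mgd] add [zouv,kdnd] -> 16 lines: vbmko pbm ojx ysvcb qefjv ozm ozh olvfz utsya zouv kdnd gtunj stgt zixtq lqgk fkcsr
Hunk 3: at line 4 remove [qefjv,ozm] add [bipct,dxmb] -> 16 lines: vbmko pbm ojx ysvcb bipct dxmb ozh olvfz utsya zouv kdnd gtunj stgt zixtq lqgk fkcsr
Hunk 4: at line 9 remove [kdnd,gtunj] add [snxt] -> 15 lines: vbmko pbm ojx ysvcb bipct dxmb ozh olvfz utsya zouv snxt stgt zixtq lqgk fkcsr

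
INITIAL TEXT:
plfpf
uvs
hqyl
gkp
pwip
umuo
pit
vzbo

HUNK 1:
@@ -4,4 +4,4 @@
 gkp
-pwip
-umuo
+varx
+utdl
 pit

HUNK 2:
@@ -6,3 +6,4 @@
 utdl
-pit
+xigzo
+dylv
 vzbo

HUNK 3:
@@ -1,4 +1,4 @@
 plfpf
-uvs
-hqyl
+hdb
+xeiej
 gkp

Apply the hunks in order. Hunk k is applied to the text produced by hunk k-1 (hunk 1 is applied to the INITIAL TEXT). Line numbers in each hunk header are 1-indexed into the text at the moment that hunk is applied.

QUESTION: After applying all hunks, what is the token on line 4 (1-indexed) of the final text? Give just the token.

Answer: gkp

Derivation:
Hunk 1: at line 4 remove [pwip,umuo] add [varx,utdl] -> 8 lines: plfpf uvs hqyl gkp varx utdl pit vzbo
Hunk 2: at line 6 remove [pit] add [xigzo,dylv] -> 9 lines: plfpf uvs hqyl gkp varx utdl xigzo dylv vzbo
Hunk 3: at line 1 remove [uvs,hqyl] add [hdb,xeiej] -> 9 lines: plfpf hdb xeiej gkp varx utdl xigzo dylv vzbo
Final line 4: gkp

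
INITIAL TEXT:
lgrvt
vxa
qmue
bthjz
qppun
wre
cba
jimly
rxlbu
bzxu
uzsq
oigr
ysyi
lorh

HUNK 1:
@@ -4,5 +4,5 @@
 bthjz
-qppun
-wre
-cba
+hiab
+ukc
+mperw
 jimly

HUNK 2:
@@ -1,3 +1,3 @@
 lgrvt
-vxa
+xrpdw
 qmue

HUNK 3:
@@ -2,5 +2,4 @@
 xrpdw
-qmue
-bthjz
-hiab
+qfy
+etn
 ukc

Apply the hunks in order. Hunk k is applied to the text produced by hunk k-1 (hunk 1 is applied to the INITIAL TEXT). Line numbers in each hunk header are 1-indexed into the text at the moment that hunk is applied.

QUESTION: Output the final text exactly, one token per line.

Hunk 1: at line 4 remove [qppun,wre,cba] add [hiab,ukc,mperw] -> 14 lines: lgrvt vxa qmue bthjz hiab ukc mperw jimly rxlbu bzxu uzsq oigr ysyi lorh
Hunk 2: at line 1 remove [vxa] add [xrpdw] -> 14 lines: lgrvt xrpdw qmue bthjz hiab ukc mperw jimly rxlbu bzxu uzsq oigr ysyi lorh
Hunk 3: at line 2 remove [qmue,bthjz,hiab] add [qfy,etn] -> 13 lines: lgrvt xrpdw qfy etn ukc mperw jimly rxlbu bzxu uzsq oigr ysyi lorh

Answer: lgrvt
xrpdw
qfy
etn
ukc
mperw
jimly
rxlbu
bzxu
uzsq
oigr
ysyi
lorh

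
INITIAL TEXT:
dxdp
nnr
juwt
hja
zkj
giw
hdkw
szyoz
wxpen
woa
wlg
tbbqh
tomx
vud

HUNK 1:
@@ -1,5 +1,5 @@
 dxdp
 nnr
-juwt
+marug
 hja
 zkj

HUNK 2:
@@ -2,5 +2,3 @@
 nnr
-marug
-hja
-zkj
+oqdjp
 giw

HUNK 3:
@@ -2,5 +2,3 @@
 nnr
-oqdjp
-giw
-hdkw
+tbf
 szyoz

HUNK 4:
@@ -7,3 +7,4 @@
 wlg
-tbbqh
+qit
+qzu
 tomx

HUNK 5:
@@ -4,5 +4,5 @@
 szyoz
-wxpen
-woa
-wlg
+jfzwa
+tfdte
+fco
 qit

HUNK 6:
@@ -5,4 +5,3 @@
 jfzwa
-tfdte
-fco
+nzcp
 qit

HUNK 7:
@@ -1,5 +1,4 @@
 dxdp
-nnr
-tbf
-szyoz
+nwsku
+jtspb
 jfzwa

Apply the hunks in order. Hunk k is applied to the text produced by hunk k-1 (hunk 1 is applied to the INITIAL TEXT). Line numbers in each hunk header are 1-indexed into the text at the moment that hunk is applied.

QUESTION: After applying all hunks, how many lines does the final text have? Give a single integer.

Hunk 1: at line 1 remove [juwt] add [marug] -> 14 lines: dxdp nnr marug hja zkj giw hdkw szyoz wxpen woa wlg tbbqh tomx vud
Hunk 2: at line 2 remove [marug,hja,zkj] add [oqdjp] -> 12 lines: dxdp nnr oqdjp giw hdkw szyoz wxpen woa wlg tbbqh tomx vud
Hunk 3: at line 2 remove [oqdjp,giw,hdkw] add [tbf] -> 10 lines: dxdp nnr tbf szyoz wxpen woa wlg tbbqh tomx vud
Hunk 4: at line 7 remove [tbbqh] add [qit,qzu] -> 11 lines: dxdp nnr tbf szyoz wxpen woa wlg qit qzu tomx vud
Hunk 5: at line 4 remove [wxpen,woa,wlg] add [jfzwa,tfdte,fco] -> 11 lines: dxdp nnr tbf szyoz jfzwa tfdte fco qit qzu tomx vud
Hunk 6: at line 5 remove [tfdte,fco] add [nzcp] -> 10 lines: dxdp nnr tbf szyoz jfzwa nzcp qit qzu tomx vud
Hunk 7: at line 1 remove [nnr,tbf,szyoz] add [nwsku,jtspb] -> 9 lines: dxdp nwsku jtspb jfzwa nzcp qit qzu tomx vud
Final line count: 9

Answer: 9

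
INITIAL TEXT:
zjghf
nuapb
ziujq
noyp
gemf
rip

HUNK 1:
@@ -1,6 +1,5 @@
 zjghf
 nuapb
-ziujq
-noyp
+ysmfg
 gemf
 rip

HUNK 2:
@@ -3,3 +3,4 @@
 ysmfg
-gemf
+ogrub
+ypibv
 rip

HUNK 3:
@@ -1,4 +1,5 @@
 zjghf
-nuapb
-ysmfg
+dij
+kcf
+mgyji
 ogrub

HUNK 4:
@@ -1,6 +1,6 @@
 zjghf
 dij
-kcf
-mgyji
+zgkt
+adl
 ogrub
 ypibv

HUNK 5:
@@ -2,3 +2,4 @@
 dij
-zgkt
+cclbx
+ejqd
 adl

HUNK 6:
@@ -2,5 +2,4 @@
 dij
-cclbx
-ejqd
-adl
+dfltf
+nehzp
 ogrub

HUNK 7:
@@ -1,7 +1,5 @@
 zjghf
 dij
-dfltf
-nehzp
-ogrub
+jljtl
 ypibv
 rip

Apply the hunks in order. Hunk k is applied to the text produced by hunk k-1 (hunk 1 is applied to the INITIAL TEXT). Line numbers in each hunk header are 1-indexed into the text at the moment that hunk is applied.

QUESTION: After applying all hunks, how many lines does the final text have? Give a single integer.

Hunk 1: at line 1 remove [ziujq,noyp] add [ysmfg] -> 5 lines: zjghf nuapb ysmfg gemf rip
Hunk 2: at line 3 remove [gemf] add [ogrub,ypibv] -> 6 lines: zjghf nuapb ysmfg ogrub ypibv rip
Hunk 3: at line 1 remove [nuapb,ysmfg] add [dij,kcf,mgyji] -> 7 lines: zjghf dij kcf mgyji ogrub ypibv rip
Hunk 4: at line 1 remove [kcf,mgyji] add [zgkt,adl] -> 7 lines: zjghf dij zgkt adl ogrub ypibv rip
Hunk 5: at line 2 remove [zgkt] add [cclbx,ejqd] -> 8 lines: zjghf dij cclbx ejqd adl ogrub ypibv rip
Hunk 6: at line 2 remove [cclbx,ejqd,adl] add [dfltf,nehzp] -> 7 lines: zjghf dij dfltf nehzp ogrub ypibv rip
Hunk 7: at line 1 remove [dfltf,nehzp,ogrub] add [jljtl] -> 5 lines: zjghf dij jljtl ypibv rip
Final line count: 5

Answer: 5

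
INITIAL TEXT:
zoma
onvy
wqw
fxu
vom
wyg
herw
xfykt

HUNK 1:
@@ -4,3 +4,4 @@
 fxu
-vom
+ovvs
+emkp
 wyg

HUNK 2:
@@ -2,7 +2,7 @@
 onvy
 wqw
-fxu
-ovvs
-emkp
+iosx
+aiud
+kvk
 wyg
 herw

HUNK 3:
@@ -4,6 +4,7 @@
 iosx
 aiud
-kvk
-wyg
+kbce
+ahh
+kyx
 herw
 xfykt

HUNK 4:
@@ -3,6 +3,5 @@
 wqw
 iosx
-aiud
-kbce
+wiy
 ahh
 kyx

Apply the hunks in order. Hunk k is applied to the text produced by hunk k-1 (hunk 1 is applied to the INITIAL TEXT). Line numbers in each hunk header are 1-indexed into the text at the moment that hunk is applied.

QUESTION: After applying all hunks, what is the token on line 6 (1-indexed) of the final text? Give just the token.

Answer: ahh

Derivation:
Hunk 1: at line 4 remove [vom] add [ovvs,emkp] -> 9 lines: zoma onvy wqw fxu ovvs emkp wyg herw xfykt
Hunk 2: at line 2 remove [fxu,ovvs,emkp] add [iosx,aiud,kvk] -> 9 lines: zoma onvy wqw iosx aiud kvk wyg herw xfykt
Hunk 3: at line 4 remove [kvk,wyg] add [kbce,ahh,kyx] -> 10 lines: zoma onvy wqw iosx aiud kbce ahh kyx herw xfykt
Hunk 4: at line 3 remove [aiud,kbce] add [wiy] -> 9 lines: zoma onvy wqw iosx wiy ahh kyx herw xfykt
Final line 6: ahh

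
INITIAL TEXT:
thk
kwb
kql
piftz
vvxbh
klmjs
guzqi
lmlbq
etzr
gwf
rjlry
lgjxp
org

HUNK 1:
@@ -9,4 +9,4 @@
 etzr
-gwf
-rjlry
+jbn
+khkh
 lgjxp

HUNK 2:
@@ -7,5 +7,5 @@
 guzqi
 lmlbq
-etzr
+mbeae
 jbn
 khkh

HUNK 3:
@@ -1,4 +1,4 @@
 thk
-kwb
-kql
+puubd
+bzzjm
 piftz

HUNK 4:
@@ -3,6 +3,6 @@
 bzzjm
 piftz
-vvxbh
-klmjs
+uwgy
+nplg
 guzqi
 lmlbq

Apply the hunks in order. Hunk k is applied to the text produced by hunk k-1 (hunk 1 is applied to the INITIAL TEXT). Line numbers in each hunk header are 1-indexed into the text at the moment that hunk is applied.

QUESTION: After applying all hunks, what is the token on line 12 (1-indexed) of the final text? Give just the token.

Hunk 1: at line 9 remove [gwf,rjlry] add [jbn,khkh] -> 13 lines: thk kwb kql piftz vvxbh klmjs guzqi lmlbq etzr jbn khkh lgjxp org
Hunk 2: at line 7 remove [etzr] add [mbeae] -> 13 lines: thk kwb kql piftz vvxbh klmjs guzqi lmlbq mbeae jbn khkh lgjxp org
Hunk 3: at line 1 remove [kwb,kql] add [puubd,bzzjm] -> 13 lines: thk puubd bzzjm piftz vvxbh klmjs guzqi lmlbq mbeae jbn khkh lgjxp org
Hunk 4: at line 3 remove [vvxbh,klmjs] add [uwgy,nplg] -> 13 lines: thk puubd bzzjm piftz uwgy nplg guzqi lmlbq mbeae jbn khkh lgjxp org
Final line 12: lgjxp

Answer: lgjxp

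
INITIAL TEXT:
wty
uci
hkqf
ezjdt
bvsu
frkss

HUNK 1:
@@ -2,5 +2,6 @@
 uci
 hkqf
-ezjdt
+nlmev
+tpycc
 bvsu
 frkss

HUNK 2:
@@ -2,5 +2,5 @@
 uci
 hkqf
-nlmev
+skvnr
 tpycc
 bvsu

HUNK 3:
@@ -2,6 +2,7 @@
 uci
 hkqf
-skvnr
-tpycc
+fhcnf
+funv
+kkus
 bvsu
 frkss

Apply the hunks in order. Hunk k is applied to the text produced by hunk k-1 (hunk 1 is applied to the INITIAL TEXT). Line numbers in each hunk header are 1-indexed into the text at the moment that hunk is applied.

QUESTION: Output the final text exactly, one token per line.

Hunk 1: at line 2 remove [ezjdt] add [nlmev,tpycc] -> 7 lines: wty uci hkqf nlmev tpycc bvsu frkss
Hunk 2: at line 2 remove [nlmev] add [skvnr] -> 7 lines: wty uci hkqf skvnr tpycc bvsu frkss
Hunk 3: at line 2 remove [skvnr,tpycc] add [fhcnf,funv,kkus] -> 8 lines: wty uci hkqf fhcnf funv kkus bvsu frkss

Answer: wty
uci
hkqf
fhcnf
funv
kkus
bvsu
frkss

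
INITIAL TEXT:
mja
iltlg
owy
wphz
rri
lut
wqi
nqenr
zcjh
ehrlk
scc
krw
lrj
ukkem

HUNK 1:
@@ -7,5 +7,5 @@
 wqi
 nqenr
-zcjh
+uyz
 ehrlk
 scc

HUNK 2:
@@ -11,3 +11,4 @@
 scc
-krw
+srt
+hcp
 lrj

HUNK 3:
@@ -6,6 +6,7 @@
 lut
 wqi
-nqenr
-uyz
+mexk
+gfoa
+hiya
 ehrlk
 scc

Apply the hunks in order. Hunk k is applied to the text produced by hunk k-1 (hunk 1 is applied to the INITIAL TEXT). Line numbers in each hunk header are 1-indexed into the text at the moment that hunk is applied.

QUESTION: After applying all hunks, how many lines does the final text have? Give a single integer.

Answer: 16

Derivation:
Hunk 1: at line 7 remove [zcjh] add [uyz] -> 14 lines: mja iltlg owy wphz rri lut wqi nqenr uyz ehrlk scc krw lrj ukkem
Hunk 2: at line 11 remove [krw] add [srt,hcp] -> 15 lines: mja iltlg owy wphz rri lut wqi nqenr uyz ehrlk scc srt hcp lrj ukkem
Hunk 3: at line 6 remove [nqenr,uyz] add [mexk,gfoa,hiya] -> 16 lines: mja iltlg owy wphz rri lut wqi mexk gfoa hiya ehrlk scc srt hcp lrj ukkem
Final line count: 16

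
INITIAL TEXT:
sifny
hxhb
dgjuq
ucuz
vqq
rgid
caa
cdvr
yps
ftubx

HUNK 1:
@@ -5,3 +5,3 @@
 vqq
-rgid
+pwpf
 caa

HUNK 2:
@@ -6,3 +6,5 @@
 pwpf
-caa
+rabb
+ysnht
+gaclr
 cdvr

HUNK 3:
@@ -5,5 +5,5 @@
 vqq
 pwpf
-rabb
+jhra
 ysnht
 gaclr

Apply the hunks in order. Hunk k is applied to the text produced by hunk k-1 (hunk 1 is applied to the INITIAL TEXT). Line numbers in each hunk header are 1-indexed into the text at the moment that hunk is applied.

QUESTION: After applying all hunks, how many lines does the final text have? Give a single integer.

Answer: 12

Derivation:
Hunk 1: at line 5 remove [rgid] add [pwpf] -> 10 lines: sifny hxhb dgjuq ucuz vqq pwpf caa cdvr yps ftubx
Hunk 2: at line 6 remove [caa] add [rabb,ysnht,gaclr] -> 12 lines: sifny hxhb dgjuq ucuz vqq pwpf rabb ysnht gaclr cdvr yps ftubx
Hunk 3: at line 5 remove [rabb] add [jhra] -> 12 lines: sifny hxhb dgjuq ucuz vqq pwpf jhra ysnht gaclr cdvr yps ftubx
Final line count: 12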